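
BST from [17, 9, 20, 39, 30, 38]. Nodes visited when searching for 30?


BST root = 17
Search for 30: compare at each node
Path: [17, 20, 39, 30]


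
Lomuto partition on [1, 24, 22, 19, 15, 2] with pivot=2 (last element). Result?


Elements <= 2 go left of pivot.
Result: [1, 2, 22, 19, 15, 24], pivot at index 1


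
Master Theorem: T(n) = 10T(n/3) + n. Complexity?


a=10, b=3, c=1. log_3(10)=2.096 > c=1. Case 1: O(n^log_b(a)) = O(n^2.096)
Complexity: O(n^2.096)


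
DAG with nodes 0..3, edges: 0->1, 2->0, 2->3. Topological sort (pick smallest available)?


Kahn's algorithm, process smallest node first
Order: [2, 0, 1, 3]


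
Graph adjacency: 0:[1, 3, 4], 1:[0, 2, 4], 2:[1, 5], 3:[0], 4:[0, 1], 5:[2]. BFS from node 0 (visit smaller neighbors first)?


BFS queue: start with [0]
Visit order: [0, 1, 3, 4, 2, 5]


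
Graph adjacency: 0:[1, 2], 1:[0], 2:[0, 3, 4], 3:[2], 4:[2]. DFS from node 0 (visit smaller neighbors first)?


DFS stack-based: start with [0]
Visit order: [0, 1, 2, 3, 4]


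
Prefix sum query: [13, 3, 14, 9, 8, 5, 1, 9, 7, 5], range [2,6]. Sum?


Prefix sums: [0, 13, 16, 30, 39, 47, 52, 53, 62, 69, 74]
Sum[2..6] = prefix[7] - prefix[2] = 53 - 16 = 37


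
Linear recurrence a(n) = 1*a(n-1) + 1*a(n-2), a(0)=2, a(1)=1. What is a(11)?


Build bottom-up:
...a(9)=76, a(10)=123, a(11)=1*123+1*76=199


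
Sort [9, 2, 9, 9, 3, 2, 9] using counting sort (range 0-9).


Count array: [0, 0, 2, 1, 0, 0, 0, 0, 0, 4]
Reconstruct: [2, 2, 3, 9, 9, 9, 9]


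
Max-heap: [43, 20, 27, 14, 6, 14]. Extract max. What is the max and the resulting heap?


Max = 43
Replace root with last, heapify down
Resulting heap: [27, 20, 14, 14, 6]


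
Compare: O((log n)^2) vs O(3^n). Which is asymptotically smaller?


polylogarithmic grows slower than exponential (base 3)
O((log n)^2) is asymptotically smaller; O(3^n) grows faster


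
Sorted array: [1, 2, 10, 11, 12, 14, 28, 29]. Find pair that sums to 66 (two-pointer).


Two pointers: lo=0, hi=7
No pair sums to 66


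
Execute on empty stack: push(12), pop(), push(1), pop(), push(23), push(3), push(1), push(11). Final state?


push(12) -> [12]
pop() returns 12 -> []
push(1) -> [1]
pop() returns 1 -> []
push(23) -> [23]
push(3) -> [23, 3]
push(1) -> [23, 3, 1]
push(11) -> [23, 3, 1, 11]
Final stack (bottom to top): [23, 3, 1, 11]


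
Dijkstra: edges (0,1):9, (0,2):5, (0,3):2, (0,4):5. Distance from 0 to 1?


Dijkstra from 0:
Distances: {0: 0, 1: 9, 2: 5, 3: 2, 4: 5}
Shortest distance to 1 = 9, path = [0, 1]


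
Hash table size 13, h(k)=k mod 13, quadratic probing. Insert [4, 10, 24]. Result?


Insertions: 4->slot 4; 10->slot 10; 24->slot 11
Table: [None, None, None, None, 4, None, None, None, None, None, 10, 24, None]


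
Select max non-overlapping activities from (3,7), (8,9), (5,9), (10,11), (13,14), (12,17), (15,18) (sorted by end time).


Greedy: pick earliest-ending, then skip overlaps.
Selected (5 activities): [(3, 7), (8, 9), (10, 11), (13, 14), (15, 18)]


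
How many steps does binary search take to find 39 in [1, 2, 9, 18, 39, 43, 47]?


Search for 39:
[0,6] mid=3 arr[3]=18
[4,6] mid=5 arr[5]=43
[4,4] mid=4 arr[4]=39
Total: 3 comparisons


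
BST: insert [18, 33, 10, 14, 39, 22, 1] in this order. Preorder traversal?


Root = 18; build tree by BST insertion.
Preorder traversal: [18, 10, 1, 14, 33, 22, 39]


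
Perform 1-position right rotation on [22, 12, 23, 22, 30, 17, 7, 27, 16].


Right rotate by 1: [16, 22, 12, 23, 22, 30, 17, 7, 27]


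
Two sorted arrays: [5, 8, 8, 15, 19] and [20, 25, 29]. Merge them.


Compare heads, take smaller each step.
Merged: [5, 8, 8, 15, 19, 20, 25, 29]


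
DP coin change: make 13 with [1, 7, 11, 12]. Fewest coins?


dp[0]=0; dp[i]=1+min(dp[i-c] for c in coins)
...dp[8]=2, dp[9]=3, dp[10]=4, dp[11]=1, dp[12]=1, dp[13]=2
Minimum coins for 13 = 2


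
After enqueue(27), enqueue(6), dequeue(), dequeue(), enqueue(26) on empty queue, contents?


enqueue(27) -> [27]
enqueue(6) -> [27, 6]
dequeue() returns 27 -> [6]
dequeue() returns 6 -> []
enqueue(26) -> [26]
Final queue (front to back): [26]


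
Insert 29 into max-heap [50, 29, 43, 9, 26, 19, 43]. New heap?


Append 29: [50, 29, 43, 9, 26, 19, 43, 29]
Bubble up: swap idx 7(29) with idx 3(9)
Result: [50, 29, 43, 29, 26, 19, 43, 9]


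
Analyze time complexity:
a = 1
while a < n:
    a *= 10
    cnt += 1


Per nesting level: O(log n) = O(log n)
Complexity: O(log n)


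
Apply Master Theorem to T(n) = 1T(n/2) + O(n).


a=1, b=2, c=1. log_2(1)=0 < c=1. Case 3: O(n^c) = O(n)
Complexity: O(n)


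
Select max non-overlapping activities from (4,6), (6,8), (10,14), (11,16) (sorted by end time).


Greedy: pick earliest-ending, then skip overlaps.
Selected (3 activities): [(4, 6), (6, 8), (10, 14)]


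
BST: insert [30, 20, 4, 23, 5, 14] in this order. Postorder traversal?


Root = 30; build tree by BST insertion.
Postorder traversal: [14, 5, 4, 23, 20, 30]


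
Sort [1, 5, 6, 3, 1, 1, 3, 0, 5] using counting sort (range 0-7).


Count array: [1, 3, 0, 2, 0, 2, 1, 0]
Reconstruct: [0, 1, 1, 1, 3, 3, 5, 5, 6]


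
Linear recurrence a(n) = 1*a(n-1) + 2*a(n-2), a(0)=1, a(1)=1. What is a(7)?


Build bottom-up:
...a(5)=21, a(6)=43, a(7)=1*43+2*21=85


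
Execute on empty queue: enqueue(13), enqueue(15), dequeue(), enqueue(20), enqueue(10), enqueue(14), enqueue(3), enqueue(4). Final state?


enqueue(13) -> [13]
enqueue(15) -> [13, 15]
dequeue() returns 13 -> [15]
enqueue(20) -> [15, 20]
enqueue(10) -> [15, 20, 10]
enqueue(14) -> [15, 20, 10, 14]
enqueue(3) -> [15, 20, 10, 14, 3]
enqueue(4) -> [15, 20, 10, 14, 3, 4]
Final queue (front to back): [15, 20, 10, 14, 3, 4]


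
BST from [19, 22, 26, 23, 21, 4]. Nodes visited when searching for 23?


BST root = 19
Search for 23: compare at each node
Path: [19, 22, 26, 23]


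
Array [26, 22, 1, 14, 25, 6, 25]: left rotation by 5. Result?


Left rotate by 5: [6, 25, 26, 22, 1, 14, 25]


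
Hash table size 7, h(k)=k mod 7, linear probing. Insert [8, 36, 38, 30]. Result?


Insertions: 8->slot 1; 36->slot 2; 38->slot 3; 30->slot 4
Table: [None, 8, 36, 38, 30, None, None]


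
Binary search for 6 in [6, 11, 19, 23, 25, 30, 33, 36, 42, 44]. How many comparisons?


Search for 6:
[0,9] mid=4 arr[4]=25
[0,3] mid=1 arr[1]=11
[0,0] mid=0 arr[0]=6
Total: 3 comparisons


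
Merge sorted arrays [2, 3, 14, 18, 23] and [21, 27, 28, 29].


Compare heads, take smaller each step.
Merged: [2, 3, 14, 18, 21, 23, 27, 28, 29]


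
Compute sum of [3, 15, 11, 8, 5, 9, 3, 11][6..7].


Prefix sums: [0, 3, 18, 29, 37, 42, 51, 54, 65]
Sum[6..7] = prefix[8] - prefix[6] = 65 - 51 = 14


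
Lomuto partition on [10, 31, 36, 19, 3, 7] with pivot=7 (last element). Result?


Elements <= 7 go left of pivot.
Result: [3, 7, 36, 19, 10, 31], pivot at index 1


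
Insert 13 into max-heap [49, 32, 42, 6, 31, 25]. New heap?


Append 13: [49, 32, 42, 6, 31, 25, 13]
Bubble up: no swaps needed
Result: [49, 32, 42, 6, 31, 25, 13]


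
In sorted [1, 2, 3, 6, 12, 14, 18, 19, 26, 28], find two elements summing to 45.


Two pointers: lo=0, hi=9
Found pair: (19, 26) summing to 45


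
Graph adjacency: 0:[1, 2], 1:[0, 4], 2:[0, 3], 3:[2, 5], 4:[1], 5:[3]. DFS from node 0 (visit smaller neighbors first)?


DFS stack-based: start with [0]
Visit order: [0, 1, 4, 2, 3, 5]


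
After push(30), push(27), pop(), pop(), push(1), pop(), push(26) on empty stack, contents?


push(30) -> [30]
push(27) -> [30, 27]
pop() returns 27 -> [30]
pop() returns 30 -> []
push(1) -> [1]
pop() returns 1 -> []
push(26) -> [26]
Final stack (bottom to top): [26]


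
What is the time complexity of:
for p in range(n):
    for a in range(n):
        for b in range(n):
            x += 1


Per nesting level: O(n) * O(n) * O(n) = O(n^3)
Complexity: O(n^3)


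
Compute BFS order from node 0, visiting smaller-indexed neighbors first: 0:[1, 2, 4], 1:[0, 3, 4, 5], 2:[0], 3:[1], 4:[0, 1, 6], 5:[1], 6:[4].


BFS queue: start with [0]
Visit order: [0, 1, 2, 4, 3, 5, 6]


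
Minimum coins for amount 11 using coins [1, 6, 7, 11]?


dp[0]=0; dp[i]=1+min(dp[i-c] for c in coins)
...dp[6]=1, dp[7]=1, dp[8]=2, dp[9]=3, dp[10]=4, dp[11]=1
Minimum coins for 11 = 1


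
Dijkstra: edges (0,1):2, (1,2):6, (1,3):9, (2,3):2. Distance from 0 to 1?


Dijkstra from 0:
Distances: {0: 0, 1: 2, 2: 8, 3: 10}
Shortest distance to 1 = 2, path = [0, 1]


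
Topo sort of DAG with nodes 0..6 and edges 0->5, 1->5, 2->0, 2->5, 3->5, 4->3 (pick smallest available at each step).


Kahn's algorithm, process smallest node first
Order: [1, 2, 0, 4, 3, 5, 6]


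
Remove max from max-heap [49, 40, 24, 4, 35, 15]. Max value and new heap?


Max = 49
Replace root with last, heapify down
Resulting heap: [40, 35, 24, 4, 15]


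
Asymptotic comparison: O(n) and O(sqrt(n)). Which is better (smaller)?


sublinear grows slower than linear
O(sqrt(n)) is asymptotically smaller; O(n) grows faster


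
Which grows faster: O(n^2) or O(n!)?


quadratic grows slower than factorial
O(n^2) is asymptotically smaller; O(n!) grows faster


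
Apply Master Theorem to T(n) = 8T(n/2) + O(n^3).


a=8, b=2, c=3. log_2(8)=3 = c=3. Case 2: O(n^c log n) = O(n^3 log n)
Complexity: O(n^3 log n)


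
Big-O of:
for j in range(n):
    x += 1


Per nesting level: O(n) = O(n)
Complexity: O(n)


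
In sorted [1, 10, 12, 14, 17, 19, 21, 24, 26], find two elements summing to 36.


Two pointers: lo=0, hi=8
Found pair: (10, 26) summing to 36


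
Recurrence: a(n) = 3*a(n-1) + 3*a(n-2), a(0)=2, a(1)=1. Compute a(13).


Build bottom-up:
...a(11)=1310985, a(12)=4970322, a(13)=3*4970322+3*1310985=18843921


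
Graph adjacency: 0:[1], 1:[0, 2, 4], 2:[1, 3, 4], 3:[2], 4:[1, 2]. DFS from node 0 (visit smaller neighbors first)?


DFS stack-based: start with [0]
Visit order: [0, 1, 2, 3, 4]


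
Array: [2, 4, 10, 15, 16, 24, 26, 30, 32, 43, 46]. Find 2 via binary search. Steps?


Search for 2:
[0,10] mid=5 arr[5]=24
[0,4] mid=2 arr[2]=10
[0,1] mid=0 arr[0]=2
Total: 3 comparisons


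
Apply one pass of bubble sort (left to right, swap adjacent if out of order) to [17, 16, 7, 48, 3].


After one pass: [16, 7, 17, 3, 48]


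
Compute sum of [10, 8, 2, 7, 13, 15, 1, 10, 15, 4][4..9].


Prefix sums: [0, 10, 18, 20, 27, 40, 55, 56, 66, 81, 85]
Sum[4..9] = prefix[10] - prefix[4] = 85 - 27 = 58


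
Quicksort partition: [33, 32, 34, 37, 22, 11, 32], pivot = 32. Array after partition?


Elements <= 32 go left of pivot.
Result: [32, 22, 11, 32, 33, 34, 37], pivot at index 3


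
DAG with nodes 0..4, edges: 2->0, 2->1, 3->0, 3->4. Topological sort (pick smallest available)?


Kahn's algorithm, process smallest node first
Order: [2, 1, 3, 0, 4]


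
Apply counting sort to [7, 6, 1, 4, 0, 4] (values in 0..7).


Count array: [1, 1, 0, 0, 2, 0, 1, 1]
Reconstruct: [0, 1, 4, 4, 6, 7]


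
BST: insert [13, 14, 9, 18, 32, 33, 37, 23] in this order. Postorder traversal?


Root = 13; build tree by BST insertion.
Postorder traversal: [9, 23, 37, 33, 32, 18, 14, 13]


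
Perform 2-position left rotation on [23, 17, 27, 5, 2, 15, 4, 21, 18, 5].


Left rotate by 2: [27, 5, 2, 15, 4, 21, 18, 5, 23, 17]


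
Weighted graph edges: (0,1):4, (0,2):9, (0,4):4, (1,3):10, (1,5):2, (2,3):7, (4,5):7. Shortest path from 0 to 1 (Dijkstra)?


Dijkstra from 0:
Distances: {0: 0, 1: 4, 2: 9, 3: 14, 4: 4, 5: 6}
Shortest distance to 1 = 4, path = [0, 1]


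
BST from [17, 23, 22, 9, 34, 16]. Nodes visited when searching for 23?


BST root = 17
Search for 23: compare at each node
Path: [17, 23]


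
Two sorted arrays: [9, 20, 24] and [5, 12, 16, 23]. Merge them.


Compare heads, take smaller each step.
Merged: [5, 9, 12, 16, 20, 23, 24]


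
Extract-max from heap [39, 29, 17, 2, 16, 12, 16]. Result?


Max = 39
Replace root with last, heapify down
Resulting heap: [29, 16, 17, 2, 16, 12]


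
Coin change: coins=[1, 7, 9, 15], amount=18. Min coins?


dp[0]=0; dp[i]=1+min(dp[i-c] for c in coins)
...dp[13]=5, dp[14]=2, dp[15]=1, dp[16]=2, dp[17]=3, dp[18]=2
Minimum coins for 18 = 2


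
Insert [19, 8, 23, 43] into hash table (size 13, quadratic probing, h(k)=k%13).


Insertions: 19->slot 6; 8->slot 8; 23->slot 10; 43->slot 4
Table: [None, None, None, None, 43, None, 19, None, 8, None, 23, None, None]


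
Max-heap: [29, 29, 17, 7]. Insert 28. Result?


Append 28: [29, 29, 17, 7, 28]
Bubble up: no swaps needed
Result: [29, 29, 17, 7, 28]


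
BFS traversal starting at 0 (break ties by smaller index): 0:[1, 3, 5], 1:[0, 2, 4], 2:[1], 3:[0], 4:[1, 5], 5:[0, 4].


BFS queue: start with [0]
Visit order: [0, 1, 3, 5, 2, 4]


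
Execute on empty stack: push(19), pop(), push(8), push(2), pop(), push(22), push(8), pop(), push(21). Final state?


push(19) -> [19]
pop() returns 19 -> []
push(8) -> [8]
push(2) -> [8, 2]
pop() returns 2 -> [8]
push(22) -> [8, 22]
push(8) -> [8, 22, 8]
pop() returns 8 -> [8, 22]
push(21) -> [8, 22, 21]
Final stack (bottom to top): [8, 22, 21]


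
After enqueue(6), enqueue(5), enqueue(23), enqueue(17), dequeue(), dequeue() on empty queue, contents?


enqueue(6) -> [6]
enqueue(5) -> [6, 5]
enqueue(23) -> [6, 5, 23]
enqueue(17) -> [6, 5, 23, 17]
dequeue() returns 6 -> [5, 23, 17]
dequeue() returns 5 -> [23, 17]
Final queue (front to back): [23, 17]


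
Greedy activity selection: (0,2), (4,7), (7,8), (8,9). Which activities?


Greedy: pick earliest-ending, then skip overlaps.
Selected (4 activities): [(0, 2), (4, 7), (7, 8), (8, 9)]


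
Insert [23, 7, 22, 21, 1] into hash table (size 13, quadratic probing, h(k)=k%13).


Insertions: 23->slot 10; 7->slot 7; 22->slot 9; 21->slot 8; 1->slot 1
Table: [None, 1, None, None, None, None, None, 7, 21, 22, 23, None, None]


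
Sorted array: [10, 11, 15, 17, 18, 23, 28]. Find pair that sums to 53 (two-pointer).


Two pointers: lo=0, hi=6
No pair sums to 53


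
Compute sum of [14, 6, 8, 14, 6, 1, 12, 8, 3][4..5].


Prefix sums: [0, 14, 20, 28, 42, 48, 49, 61, 69, 72]
Sum[4..5] = prefix[6] - prefix[4] = 49 - 42 = 7


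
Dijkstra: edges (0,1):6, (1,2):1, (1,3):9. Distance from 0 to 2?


Dijkstra from 0:
Distances: {0: 0, 1: 6, 2: 7, 3: 15}
Shortest distance to 2 = 7, path = [0, 1, 2]


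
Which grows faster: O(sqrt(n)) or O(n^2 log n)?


sublinear grows slower than n^2 log n
O(sqrt(n)) is asymptotically smaller; O(n^2 log n) grows faster


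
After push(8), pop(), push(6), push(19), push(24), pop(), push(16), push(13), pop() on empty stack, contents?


push(8) -> [8]
pop() returns 8 -> []
push(6) -> [6]
push(19) -> [6, 19]
push(24) -> [6, 19, 24]
pop() returns 24 -> [6, 19]
push(16) -> [6, 19, 16]
push(13) -> [6, 19, 16, 13]
pop() returns 13 -> [6, 19, 16]
Final stack (bottom to top): [6, 19, 16]


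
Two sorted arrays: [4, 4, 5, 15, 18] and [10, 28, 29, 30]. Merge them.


Compare heads, take smaller each step.
Merged: [4, 4, 5, 10, 15, 18, 28, 29, 30]


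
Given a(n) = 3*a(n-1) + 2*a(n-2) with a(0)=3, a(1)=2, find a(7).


Build bottom-up:
...a(5)=512, a(6)=1824, a(7)=3*1824+2*512=6496


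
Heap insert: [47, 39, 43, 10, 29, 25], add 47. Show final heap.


Append 47: [47, 39, 43, 10, 29, 25, 47]
Bubble up: swap idx 6(47) with idx 2(43)
Result: [47, 39, 47, 10, 29, 25, 43]


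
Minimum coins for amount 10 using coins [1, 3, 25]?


dp[0]=0; dp[i]=1+min(dp[i-c] for c in coins)
...dp[5]=3, dp[6]=2, dp[7]=3, dp[8]=4, dp[9]=3, dp[10]=4
Minimum coins for 10 = 4


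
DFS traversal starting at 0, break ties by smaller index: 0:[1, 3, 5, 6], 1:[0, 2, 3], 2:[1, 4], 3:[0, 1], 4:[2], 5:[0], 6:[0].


DFS stack-based: start with [0]
Visit order: [0, 1, 2, 4, 3, 5, 6]


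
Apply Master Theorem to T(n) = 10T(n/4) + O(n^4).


a=10, b=4, c=4. log_4(10)=1.661 < c=4. Case 3: O(n^c) = O(n^4)
Complexity: O(n^4)


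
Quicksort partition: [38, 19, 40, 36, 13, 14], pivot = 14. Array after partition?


Elements <= 14 go left of pivot.
Result: [13, 14, 40, 36, 38, 19], pivot at index 1


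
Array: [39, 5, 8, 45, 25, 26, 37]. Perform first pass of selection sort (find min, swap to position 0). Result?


After one pass: [5, 39, 8, 45, 25, 26, 37]


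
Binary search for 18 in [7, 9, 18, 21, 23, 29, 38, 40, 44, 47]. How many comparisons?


Search for 18:
[0,9] mid=4 arr[4]=23
[0,3] mid=1 arr[1]=9
[2,3] mid=2 arr[2]=18
Total: 3 comparisons


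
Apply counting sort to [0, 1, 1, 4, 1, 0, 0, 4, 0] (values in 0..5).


Count array: [4, 3, 0, 0, 2, 0]
Reconstruct: [0, 0, 0, 0, 1, 1, 1, 4, 4]


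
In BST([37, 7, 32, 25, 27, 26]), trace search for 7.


BST root = 37
Search for 7: compare at each node
Path: [37, 7]


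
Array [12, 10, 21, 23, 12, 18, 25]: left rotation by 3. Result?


Left rotate by 3: [23, 12, 18, 25, 12, 10, 21]


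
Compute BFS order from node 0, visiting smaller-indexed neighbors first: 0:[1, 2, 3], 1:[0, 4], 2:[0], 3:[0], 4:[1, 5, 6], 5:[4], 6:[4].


BFS queue: start with [0]
Visit order: [0, 1, 2, 3, 4, 5, 6]


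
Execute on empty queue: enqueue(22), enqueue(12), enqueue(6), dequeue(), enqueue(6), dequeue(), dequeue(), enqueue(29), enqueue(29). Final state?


enqueue(22) -> [22]
enqueue(12) -> [22, 12]
enqueue(6) -> [22, 12, 6]
dequeue() returns 22 -> [12, 6]
enqueue(6) -> [12, 6, 6]
dequeue() returns 12 -> [6, 6]
dequeue() returns 6 -> [6]
enqueue(29) -> [6, 29]
enqueue(29) -> [6, 29, 29]
Final queue (front to back): [6, 29, 29]


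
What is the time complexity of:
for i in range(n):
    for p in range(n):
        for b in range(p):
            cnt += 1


Per nesting level: O(n) * O(n) * O(n) [triangular over p] = O(n^3)
Complexity: O(n^3)


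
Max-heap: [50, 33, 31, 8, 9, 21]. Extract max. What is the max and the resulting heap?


Max = 50
Replace root with last, heapify down
Resulting heap: [33, 21, 31, 8, 9]


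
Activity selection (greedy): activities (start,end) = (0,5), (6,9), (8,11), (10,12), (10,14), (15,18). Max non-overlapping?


Greedy: pick earliest-ending, then skip overlaps.
Selected (4 activities): [(0, 5), (6, 9), (10, 12), (15, 18)]


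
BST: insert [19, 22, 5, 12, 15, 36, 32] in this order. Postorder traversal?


Root = 19; build tree by BST insertion.
Postorder traversal: [15, 12, 5, 32, 36, 22, 19]


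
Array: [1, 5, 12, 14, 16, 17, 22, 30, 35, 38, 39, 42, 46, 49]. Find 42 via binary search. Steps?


Search for 42:
[0,13] mid=6 arr[6]=22
[7,13] mid=10 arr[10]=39
[11,13] mid=12 arr[12]=46
[11,11] mid=11 arr[11]=42
Total: 4 comparisons


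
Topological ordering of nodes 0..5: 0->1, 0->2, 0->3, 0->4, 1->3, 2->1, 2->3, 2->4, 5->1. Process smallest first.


Kahn's algorithm, process smallest node first
Order: [0, 2, 4, 5, 1, 3]


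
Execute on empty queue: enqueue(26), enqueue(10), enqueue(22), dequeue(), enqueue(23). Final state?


enqueue(26) -> [26]
enqueue(10) -> [26, 10]
enqueue(22) -> [26, 10, 22]
dequeue() returns 26 -> [10, 22]
enqueue(23) -> [10, 22, 23]
Final queue (front to back): [10, 22, 23]


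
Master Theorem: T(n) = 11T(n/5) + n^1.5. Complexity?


a=11, b=5, c=1.5. log_5(11)=1.490 < c=1.5. Case 3: O(n^c) = O(n^1.500)
Complexity: O(n^1.500)


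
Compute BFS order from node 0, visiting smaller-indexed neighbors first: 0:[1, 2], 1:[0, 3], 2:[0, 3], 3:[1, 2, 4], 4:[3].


BFS queue: start with [0]
Visit order: [0, 1, 2, 3, 4]


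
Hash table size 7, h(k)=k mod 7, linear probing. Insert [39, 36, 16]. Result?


Insertions: 39->slot 4; 36->slot 1; 16->slot 2
Table: [None, 36, 16, None, 39, None, None]


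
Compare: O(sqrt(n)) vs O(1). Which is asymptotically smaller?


constant grows slower than sublinear
O(1) is asymptotically smaller; O(sqrt(n)) grows faster


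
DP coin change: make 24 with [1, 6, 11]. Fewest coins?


dp[0]=0; dp[i]=1+min(dp[i-c] for c in coins)
...dp[19]=4, dp[20]=5, dp[21]=6, dp[22]=2, dp[23]=3, dp[24]=4
Minimum coins for 24 = 4


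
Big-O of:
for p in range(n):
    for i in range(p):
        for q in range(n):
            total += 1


Per nesting level: O(n) * O(n) [triangular over p] * O(n) = O(n^3)
Complexity: O(n^3)


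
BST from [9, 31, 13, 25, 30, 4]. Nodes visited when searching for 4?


BST root = 9
Search for 4: compare at each node
Path: [9, 4]


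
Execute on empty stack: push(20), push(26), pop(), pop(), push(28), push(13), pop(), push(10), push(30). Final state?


push(20) -> [20]
push(26) -> [20, 26]
pop() returns 26 -> [20]
pop() returns 20 -> []
push(28) -> [28]
push(13) -> [28, 13]
pop() returns 13 -> [28]
push(10) -> [28, 10]
push(30) -> [28, 10, 30]
Final stack (bottom to top): [28, 10, 30]


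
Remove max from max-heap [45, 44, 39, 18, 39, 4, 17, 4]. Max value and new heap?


Max = 45
Replace root with last, heapify down
Resulting heap: [44, 39, 39, 18, 4, 4, 17]


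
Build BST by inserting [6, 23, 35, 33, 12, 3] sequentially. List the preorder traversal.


Root = 6; build tree by BST insertion.
Preorder traversal: [6, 3, 23, 12, 35, 33]


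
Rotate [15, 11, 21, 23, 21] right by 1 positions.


Right rotate by 1: [21, 15, 11, 21, 23]


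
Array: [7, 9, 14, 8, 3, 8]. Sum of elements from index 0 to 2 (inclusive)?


Prefix sums: [0, 7, 16, 30, 38, 41, 49]
Sum[0..2] = prefix[3] - prefix[0] = 30 - 0 = 30


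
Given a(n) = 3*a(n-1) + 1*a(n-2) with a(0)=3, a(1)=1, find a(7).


Build bottom-up:
...a(5)=208, a(6)=687, a(7)=3*687+1*208=2269


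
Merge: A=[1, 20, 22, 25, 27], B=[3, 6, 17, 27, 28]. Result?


Compare heads, take smaller each step.
Merged: [1, 3, 6, 17, 20, 22, 25, 27, 27, 28]


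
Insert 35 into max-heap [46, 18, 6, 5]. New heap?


Append 35: [46, 18, 6, 5, 35]
Bubble up: swap idx 4(35) with idx 1(18)
Result: [46, 35, 6, 5, 18]


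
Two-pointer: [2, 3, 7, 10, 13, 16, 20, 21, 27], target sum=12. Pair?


Two pointers: lo=0, hi=8
Found pair: (2, 10) summing to 12


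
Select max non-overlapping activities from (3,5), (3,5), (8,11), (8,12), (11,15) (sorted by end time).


Greedy: pick earliest-ending, then skip overlaps.
Selected (3 activities): [(3, 5), (8, 11), (11, 15)]


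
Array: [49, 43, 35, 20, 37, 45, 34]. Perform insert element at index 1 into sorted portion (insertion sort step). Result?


After one pass: [43, 49, 35, 20, 37, 45, 34]


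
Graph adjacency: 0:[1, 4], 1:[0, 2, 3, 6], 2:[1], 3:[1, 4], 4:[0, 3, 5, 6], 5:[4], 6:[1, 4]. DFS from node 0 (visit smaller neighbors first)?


DFS stack-based: start with [0]
Visit order: [0, 1, 2, 3, 4, 5, 6]


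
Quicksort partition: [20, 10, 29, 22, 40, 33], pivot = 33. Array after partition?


Elements <= 33 go left of pivot.
Result: [20, 10, 29, 22, 33, 40], pivot at index 4


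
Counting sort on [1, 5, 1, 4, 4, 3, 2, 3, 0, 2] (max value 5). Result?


Count array: [1, 2, 2, 2, 2, 1]
Reconstruct: [0, 1, 1, 2, 2, 3, 3, 4, 4, 5]


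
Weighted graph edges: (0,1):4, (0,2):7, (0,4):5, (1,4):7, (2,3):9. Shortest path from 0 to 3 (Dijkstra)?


Dijkstra from 0:
Distances: {0: 0, 1: 4, 2: 7, 3: 16, 4: 5}
Shortest distance to 3 = 16, path = [0, 2, 3]


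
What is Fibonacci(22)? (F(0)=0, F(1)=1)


F(n)=F(n-1)+F(n-2)
...F(20)=6765, F(21)=10946, F(22)=17711


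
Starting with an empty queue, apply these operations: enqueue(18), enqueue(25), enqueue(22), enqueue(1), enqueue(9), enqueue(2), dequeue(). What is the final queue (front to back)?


enqueue(18) -> [18]
enqueue(25) -> [18, 25]
enqueue(22) -> [18, 25, 22]
enqueue(1) -> [18, 25, 22, 1]
enqueue(9) -> [18, 25, 22, 1, 9]
enqueue(2) -> [18, 25, 22, 1, 9, 2]
dequeue() returns 18 -> [25, 22, 1, 9, 2]
Final queue (front to back): [25, 22, 1, 9, 2]


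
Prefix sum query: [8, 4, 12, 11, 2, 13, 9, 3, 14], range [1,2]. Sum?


Prefix sums: [0, 8, 12, 24, 35, 37, 50, 59, 62, 76]
Sum[1..2] = prefix[3] - prefix[1] = 24 - 8 = 16


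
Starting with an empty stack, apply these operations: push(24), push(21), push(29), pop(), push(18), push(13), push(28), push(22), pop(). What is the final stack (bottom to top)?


push(24) -> [24]
push(21) -> [24, 21]
push(29) -> [24, 21, 29]
pop() returns 29 -> [24, 21]
push(18) -> [24, 21, 18]
push(13) -> [24, 21, 18, 13]
push(28) -> [24, 21, 18, 13, 28]
push(22) -> [24, 21, 18, 13, 28, 22]
pop() returns 22 -> [24, 21, 18, 13, 28]
Final stack (bottom to top): [24, 21, 18, 13, 28]


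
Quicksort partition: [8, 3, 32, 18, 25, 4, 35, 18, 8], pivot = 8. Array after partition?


Elements <= 8 go left of pivot.
Result: [8, 3, 4, 8, 25, 32, 35, 18, 18], pivot at index 3


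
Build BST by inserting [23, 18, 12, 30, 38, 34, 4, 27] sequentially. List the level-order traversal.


Root = 23; build tree by BST insertion.
Level-Order traversal: [23, 18, 30, 12, 27, 38, 4, 34]


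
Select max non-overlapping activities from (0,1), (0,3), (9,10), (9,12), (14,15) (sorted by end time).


Greedy: pick earliest-ending, then skip overlaps.
Selected (3 activities): [(0, 1), (9, 10), (14, 15)]


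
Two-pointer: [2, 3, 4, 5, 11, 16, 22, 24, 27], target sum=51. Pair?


Two pointers: lo=0, hi=8
Found pair: (24, 27) summing to 51


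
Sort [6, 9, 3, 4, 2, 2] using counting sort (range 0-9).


Count array: [0, 0, 2, 1, 1, 0, 1, 0, 0, 1]
Reconstruct: [2, 2, 3, 4, 6, 9]


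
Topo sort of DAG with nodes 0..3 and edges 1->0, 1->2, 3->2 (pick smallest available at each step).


Kahn's algorithm, process smallest node first
Order: [1, 0, 3, 2]


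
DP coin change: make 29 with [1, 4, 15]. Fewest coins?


dp[0]=0; dp[i]=1+min(dp[i-c] for c in coins)
...dp[24]=4, dp[25]=5, dp[26]=6, dp[27]=4, dp[28]=5, dp[29]=6
Minimum coins for 29 = 6


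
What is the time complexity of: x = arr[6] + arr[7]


Analysis: constant-time operation, no loop
Complexity: O(1)


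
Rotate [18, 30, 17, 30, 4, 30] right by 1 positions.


Right rotate by 1: [30, 18, 30, 17, 30, 4]


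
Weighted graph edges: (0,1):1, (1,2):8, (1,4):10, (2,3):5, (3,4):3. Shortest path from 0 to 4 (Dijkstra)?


Dijkstra from 0:
Distances: {0: 0, 1: 1, 2: 9, 3: 14, 4: 11}
Shortest distance to 4 = 11, path = [0, 1, 4]


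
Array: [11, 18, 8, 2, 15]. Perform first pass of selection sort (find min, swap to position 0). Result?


After one pass: [2, 18, 8, 11, 15]


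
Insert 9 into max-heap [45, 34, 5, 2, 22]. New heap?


Append 9: [45, 34, 5, 2, 22, 9]
Bubble up: swap idx 5(9) with idx 2(5)
Result: [45, 34, 9, 2, 22, 5]


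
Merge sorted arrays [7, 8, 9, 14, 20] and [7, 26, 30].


Compare heads, take smaller each step.
Merged: [7, 7, 8, 9, 14, 20, 26, 30]


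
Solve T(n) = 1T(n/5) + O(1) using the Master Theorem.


a=1, b=5, c=0. log_5(1)=0 = c=0. Case 2: O(n^c log n) = O(log n)
Complexity: O(log n)


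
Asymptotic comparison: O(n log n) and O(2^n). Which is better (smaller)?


linearithmic grows slower than exponential
O(n log n) is asymptotically smaller; O(2^n) grows faster


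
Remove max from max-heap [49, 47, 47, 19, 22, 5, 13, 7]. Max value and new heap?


Max = 49
Replace root with last, heapify down
Resulting heap: [47, 22, 47, 19, 7, 5, 13]


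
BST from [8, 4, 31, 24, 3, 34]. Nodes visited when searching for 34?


BST root = 8
Search for 34: compare at each node
Path: [8, 31, 34]


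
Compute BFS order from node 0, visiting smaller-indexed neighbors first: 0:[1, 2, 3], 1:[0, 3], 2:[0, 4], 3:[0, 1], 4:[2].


BFS queue: start with [0]
Visit order: [0, 1, 2, 3, 4]


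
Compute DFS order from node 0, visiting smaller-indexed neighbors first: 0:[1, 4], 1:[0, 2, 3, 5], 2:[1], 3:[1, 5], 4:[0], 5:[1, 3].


DFS stack-based: start with [0]
Visit order: [0, 1, 2, 3, 5, 4]


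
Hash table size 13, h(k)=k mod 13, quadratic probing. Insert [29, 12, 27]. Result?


Insertions: 29->slot 3; 12->slot 12; 27->slot 1
Table: [None, 27, None, 29, None, None, None, None, None, None, None, None, 12]


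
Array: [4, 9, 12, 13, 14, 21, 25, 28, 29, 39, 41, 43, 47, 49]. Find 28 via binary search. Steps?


Search for 28:
[0,13] mid=6 arr[6]=25
[7,13] mid=10 arr[10]=41
[7,9] mid=8 arr[8]=29
[7,7] mid=7 arr[7]=28
Total: 4 comparisons


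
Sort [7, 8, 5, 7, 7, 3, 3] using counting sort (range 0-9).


Count array: [0, 0, 0, 2, 0, 1, 0, 3, 1, 0]
Reconstruct: [3, 3, 5, 7, 7, 7, 8]


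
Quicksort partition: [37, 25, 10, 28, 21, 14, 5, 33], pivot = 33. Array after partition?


Elements <= 33 go left of pivot.
Result: [25, 10, 28, 21, 14, 5, 33, 37], pivot at index 6


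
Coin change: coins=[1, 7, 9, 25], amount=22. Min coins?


dp[0]=0; dp[i]=1+min(dp[i-c] for c in coins)
...dp[17]=3, dp[18]=2, dp[19]=3, dp[20]=4, dp[21]=3, dp[22]=4
Minimum coins for 22 = 4


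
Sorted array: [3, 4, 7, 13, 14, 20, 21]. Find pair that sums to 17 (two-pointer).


Two pointers: lo=0, hi=6
Found pair: (3, 14) summing to 17


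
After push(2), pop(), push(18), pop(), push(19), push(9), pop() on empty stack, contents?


push(2) -> [2]
pop() returns 2 -> []
push(18) -> [18]
pop() returns 18 -> []
push(19) -> [19]
push(9) -> [19, 9]
pop() returns 9 -> [19]
Final stack (bottom to top): [19]


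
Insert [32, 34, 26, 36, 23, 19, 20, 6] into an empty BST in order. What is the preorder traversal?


Root = 32; build tree by BST insertion.
Preorder traversal: [32, 26, 23, 19, 6, 20, 34, 36]


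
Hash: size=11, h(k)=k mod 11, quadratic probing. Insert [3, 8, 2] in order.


Insertions: 3->slot 3; 8->slot 8; 2->slot 2
Table: [None, None, 2, 3, None, None, None, None, 8, None, None]


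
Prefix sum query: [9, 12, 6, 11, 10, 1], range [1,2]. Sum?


Prefix sums: [0, 9, 21, 27, 38, 48, 49]
Sum[1..2] = prefix[3] - prefix[1] = 27 - 9 = 18


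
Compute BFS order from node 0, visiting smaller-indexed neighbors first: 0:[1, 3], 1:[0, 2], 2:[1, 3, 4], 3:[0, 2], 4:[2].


BFS queue: start with [0]
Visit order: [0, 1, 3, 2, 4]


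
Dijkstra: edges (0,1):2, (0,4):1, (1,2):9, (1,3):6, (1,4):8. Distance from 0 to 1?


Dijkstra from 0:
Distances: {0: 0, 1: 2, 2: 11, 3: 8, 4: 1}
Shortest distance to 1 = 2, path = [0, 1]


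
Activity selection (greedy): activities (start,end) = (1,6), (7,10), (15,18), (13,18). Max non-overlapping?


Greedy: pick earliest-ending, then skip overlaps.
Selected (3 activities): [(1, 6), (7, 10), (15, 18)]


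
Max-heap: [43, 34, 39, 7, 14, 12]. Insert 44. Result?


Append 44: [43, 34, 39, 7, 14, 12, 44]
Bubble up: swap idx 6(44) with idx 2(39); swap idx 2(44) with idx 0(43)
Result: [44, 34, 43, 7, 14, 12, 39]


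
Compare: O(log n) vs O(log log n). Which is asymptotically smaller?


double-logarithmic grows slower than logarithmic
O(log log n) is asymptotically smaller; O(log n) grows faster


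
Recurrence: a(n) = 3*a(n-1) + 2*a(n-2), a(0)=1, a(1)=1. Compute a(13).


Build bottom-up:
...a(11)=442961, a(12)=1577629, a(13)=3*1577629+2*442961=5618809


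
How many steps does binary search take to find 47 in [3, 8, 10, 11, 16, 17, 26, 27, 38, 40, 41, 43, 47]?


Search for 47:
[0,12] mid=6 arr[6]=26
[7,12] mid=9 arr[9]=40
[10,12] mid=11 arr[11]=43
[12,12] mid=12 arr[12]=47
Total: 4 comparisons


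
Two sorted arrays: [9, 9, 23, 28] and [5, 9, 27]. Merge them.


Compare heads, take smaller each step.
Merged: [5, 9, 9, 9, 23, 27, 28]


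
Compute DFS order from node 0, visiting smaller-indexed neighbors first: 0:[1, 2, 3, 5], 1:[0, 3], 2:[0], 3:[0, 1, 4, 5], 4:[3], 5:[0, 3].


DFS stack-based: start with [0]
Visit order: [0, 1, 3, 4, 5, 2]


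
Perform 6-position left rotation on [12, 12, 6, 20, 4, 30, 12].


Left rotate by 6: [12, 12, 12, 6, 20, 4, 30]


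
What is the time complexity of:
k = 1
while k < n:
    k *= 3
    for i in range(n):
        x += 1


Per nesting level: O(log n) * O(n) = O(n log n)
Complexity: O(n log n)


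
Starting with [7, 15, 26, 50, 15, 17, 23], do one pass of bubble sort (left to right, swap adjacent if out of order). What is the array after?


After one pass: [7, 15, 26, 15, 17, 23, 50]


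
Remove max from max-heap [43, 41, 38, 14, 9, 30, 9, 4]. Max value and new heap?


Max = 43
Replace root with last, heapify down
Resulting heap: [41, 14, 38, 4, 9, 30, 9]


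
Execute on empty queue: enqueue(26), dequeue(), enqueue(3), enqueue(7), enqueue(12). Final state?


enqueue(26) -> [26]
dequeue() returns 26 -> []
enqueue(3) -> [3]
enqueue(7) -> [3, 7]
enqueue(12) -> [3, 7, 12]
Final queue (front to back): [3, 7, 12]


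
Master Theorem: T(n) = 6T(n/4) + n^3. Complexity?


a=6, b=4, c=3. log_4(6)=1.292 < c=3. Case 3: O(n^c) = O(n^3)
Complexity: O(n^3)


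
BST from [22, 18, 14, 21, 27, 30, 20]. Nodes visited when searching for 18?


BST root = 22
Search for 18: compare at each node
Path: [22, 18]


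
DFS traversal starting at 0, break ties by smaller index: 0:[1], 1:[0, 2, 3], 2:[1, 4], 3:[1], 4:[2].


DFS stack-based: start with [0]
Visit order: [0, 1, 2, 4, 3]


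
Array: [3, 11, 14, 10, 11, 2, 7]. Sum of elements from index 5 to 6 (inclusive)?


Prefix sums: [0, 3, 14, 28, 38, 49, 51, 58]
Sum[5..6] = prefix[7] - prefix[5] = 58 - 49 = 9


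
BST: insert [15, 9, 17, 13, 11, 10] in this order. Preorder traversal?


Root = 15; build tree by BST insertion.
Preorder traversal: [15, 9, 13, 11, 10, 17]


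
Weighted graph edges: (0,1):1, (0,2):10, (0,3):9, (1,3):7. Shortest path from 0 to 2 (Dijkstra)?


Dijkstra from 0:
Distances: {0: 0, 1: 1, 2: 10, 3: 8}
Shortest distance to 2 = 10, path = [0, 2]


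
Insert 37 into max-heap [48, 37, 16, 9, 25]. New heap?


Append 37: [48, 37, 16, 9, 25, 37]
Bubble up: swap idx 5(37) with idx 2(16)
Result: [48, 37, 37, 9, 25, 16]


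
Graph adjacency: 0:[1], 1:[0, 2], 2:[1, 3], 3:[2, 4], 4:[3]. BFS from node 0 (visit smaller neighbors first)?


BFS queue: start with [0]
Visit order: [0, 1, 2, 3, 4]


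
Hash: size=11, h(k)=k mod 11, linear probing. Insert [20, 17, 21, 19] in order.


Insertions: 20->slot 9; 17->slot 6; 21->slot 10; 19->slot 8
Table: [None, None, None, None, None, None, 17, None, 19, 20, 21]


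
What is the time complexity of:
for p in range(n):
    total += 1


Per nesting level: O(n) = O(n)
Complexity: O(n)


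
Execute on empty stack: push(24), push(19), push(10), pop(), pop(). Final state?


push(24) -> [24]
push(19) -> [24, 19]
push(10) -> [24, 19, 10]
pop() returns 10 -> [24, 19]
pop() returns 19 -> [24]
Final stack (bottom to top): [24]


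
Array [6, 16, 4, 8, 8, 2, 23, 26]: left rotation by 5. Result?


Left rotate by 5: [2, 23, 26, 6, 16, 4, 8, 8]


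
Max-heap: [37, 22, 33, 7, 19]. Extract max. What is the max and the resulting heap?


Max = 37
Replace root with last, heapify down
Resulting heap: [33, 22, 19, 7]


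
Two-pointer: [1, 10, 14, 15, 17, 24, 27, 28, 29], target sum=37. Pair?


Two pointers: lo=0, hi=8
Found pair: (10, 27) summing to 37


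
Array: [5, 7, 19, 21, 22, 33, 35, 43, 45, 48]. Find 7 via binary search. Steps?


Search for 7:
[0,9] mid=4 arr[4]=22
[0,3] mid=1 arr[1]=7
Total: 2 comparisons


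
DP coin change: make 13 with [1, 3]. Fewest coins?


dp[0]=0; dp[i]=1+min(dp[i-c] for c in coins)
...dp[8]=4, dp[9]=3, dp[10]=4, dp[11]=5, dp[12]=4, dp[13]=5
Minimum coins for 13 = 5


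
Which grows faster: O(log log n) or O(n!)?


double-logarithmic grows slower than factorial
O(log log n) is asymptotically smaller; O(n!) grows faster


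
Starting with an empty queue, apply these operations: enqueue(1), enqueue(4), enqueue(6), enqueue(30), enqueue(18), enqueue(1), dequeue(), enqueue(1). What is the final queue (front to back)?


enqueue(1) -> [1]
enqueue(4) -> [1, 4]
enqueue(6) -> [1, 4, 6]
enqueue(30) -> [1, 4, 6, 30]
enqueue(18) -> [1, 4, 6, 30, 18]
enqueue(1) -> [1, 4, 6, 30, 18, 1]
dequeue() returns 1 -> [4, 6, 30, 18, 1]
enqueue(1) -> [4, 6, 30, 18, 1, 1]
Final queue (front to back): [4, 6, 30, 18, 1, 1]


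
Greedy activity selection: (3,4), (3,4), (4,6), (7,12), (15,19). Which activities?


Greedy: pick earliest-ending, then skip overlaps.
Selected (4 activities): [(3, 4), (4, 6), (7, 12), (15, 19)]


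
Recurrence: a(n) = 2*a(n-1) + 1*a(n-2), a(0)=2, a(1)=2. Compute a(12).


Build bottom-up:
...a(10)=6726, a(11)=16238, a(12)=2*16238+1*6726=39202


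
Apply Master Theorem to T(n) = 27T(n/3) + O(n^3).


a=27, b=3, c=3. log_3(27)=3 = c=3. Case 2: O(n^c log n) = O(n^3 log n)
Complexity: O(n^3 log n)


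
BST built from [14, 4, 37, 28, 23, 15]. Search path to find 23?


BST root = 14
Search for 23: compare at each node
Path: [14, 37, 28, 23]


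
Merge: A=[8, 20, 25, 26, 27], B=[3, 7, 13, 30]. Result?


Compare heads, take smaller each step.
Merged: [3, 7, 8, 13, 20, 25, 26, 27, 30]


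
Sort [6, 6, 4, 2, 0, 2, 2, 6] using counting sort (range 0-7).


Count array: [1, 0, 3, 0, 1, 0, 3, 0]
Reconstruct: [0, 2, 2, 2, 4, 6, 6, 6]


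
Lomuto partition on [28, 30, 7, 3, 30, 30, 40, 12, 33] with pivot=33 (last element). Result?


Elements <= 33 go left of pivot.
Result: [28, 30, 7, 3, 30, 30, 12, 33, 40], pivot at index 7


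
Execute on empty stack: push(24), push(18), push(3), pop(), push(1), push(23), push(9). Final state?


push(24) -> [24]
push(18) -> [24, 18]
push(3) -> [24, 18, 3]
pop() returns 3 -> [24, 18]
push(1) -> [24, 18, 1]
push(23) -> [24, 18, 1, 23]
push(9) -> [24, 18, 1, 23, 9]
Final stack (bottom to top): [24, 18, 1, 23, 9]


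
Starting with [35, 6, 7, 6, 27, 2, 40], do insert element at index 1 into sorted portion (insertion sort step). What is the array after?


After one pass: [6, 35, 7, 6, 27, 2, 40]


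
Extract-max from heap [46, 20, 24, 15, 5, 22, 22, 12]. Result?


Max = 46
Replace root with last, heapify down
Resulting heap: [24, 20, 22, 15, 5, 12, 22]


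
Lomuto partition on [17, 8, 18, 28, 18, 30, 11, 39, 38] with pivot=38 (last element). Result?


Elements <= 38 go left of pivot.
Result: [17, 8, 18, 28, 18, 30, 11, 38, 39], pivot at index 7


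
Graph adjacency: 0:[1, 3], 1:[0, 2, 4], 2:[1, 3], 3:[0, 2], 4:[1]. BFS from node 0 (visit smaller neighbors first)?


BFS queue: start with [0]
Visit order: [0, 1, 3, 2, 4]


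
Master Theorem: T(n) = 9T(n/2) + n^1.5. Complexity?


a=9, b=2, c=1.5. log_2(9)=3.170 > c=1.5. Case 1: O(n^log_b(a)) = O(n^3.170)
Complexity: O(n^3.170)


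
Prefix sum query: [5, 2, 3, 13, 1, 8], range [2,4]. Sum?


Prefix sums: [0, 5, 7, 10, 23, 24, 32]
Sum[2..4] = prefix[5] - prefix[2] = 24 - 7 = 17


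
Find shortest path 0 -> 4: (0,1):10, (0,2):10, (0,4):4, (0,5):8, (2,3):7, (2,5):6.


Dijkstra from 0:
Distances: {0: 0, 1: 10, 2: 10, 3: 17, 4: 4, 5: 8}
Shortest distance to 4 = 4, path = [0, 4]


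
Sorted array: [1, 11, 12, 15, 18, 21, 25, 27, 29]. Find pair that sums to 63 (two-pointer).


Two pointers: lo=0, hi=8
No pair sums to 63


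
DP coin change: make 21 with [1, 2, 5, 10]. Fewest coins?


dp[0]=0; dp[i]=1+min(dp[i-c] for c in coins)
...dp[16]=3, dp[17]=3, dp[18]=4, dp[19]=4, dp[20]=2, dp[21]=3
Minimum coins for 21 = 3


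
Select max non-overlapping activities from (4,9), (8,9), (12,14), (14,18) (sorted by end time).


Greedy: pick earliest-ending, then skip overlaps.
Selected (3 activities): [(4, 9), (12, 14), (14, 18)]


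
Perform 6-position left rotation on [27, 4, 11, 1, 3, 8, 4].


Left rotate by 6: [4, 27, 4, 11, 1, 3, 8]


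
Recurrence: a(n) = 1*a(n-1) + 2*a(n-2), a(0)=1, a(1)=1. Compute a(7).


Build bottom-up:
...a(5)=21, a(6)=43, a(7)=1*43+2*21=85


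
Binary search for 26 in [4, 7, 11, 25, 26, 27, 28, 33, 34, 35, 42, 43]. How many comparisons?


Search for 26:
[0,11] mid=5 arr[5]=27
[0,4] mid=2 arr[2]=11
[3,4] mid=3 arr[3]=25
[4,4] mid=4 arr[4]=26
Total: 4 comparisons
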